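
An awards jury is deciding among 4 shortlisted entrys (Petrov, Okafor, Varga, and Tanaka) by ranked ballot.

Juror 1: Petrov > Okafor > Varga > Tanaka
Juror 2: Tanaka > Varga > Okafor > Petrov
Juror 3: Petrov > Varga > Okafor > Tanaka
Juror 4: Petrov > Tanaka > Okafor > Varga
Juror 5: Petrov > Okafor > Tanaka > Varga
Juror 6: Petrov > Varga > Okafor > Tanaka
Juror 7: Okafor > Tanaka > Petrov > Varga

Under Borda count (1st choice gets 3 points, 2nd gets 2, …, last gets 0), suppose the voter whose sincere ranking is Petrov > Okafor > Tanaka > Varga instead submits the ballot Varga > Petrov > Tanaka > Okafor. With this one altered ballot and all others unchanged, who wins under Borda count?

Petrov

Borda totals with the altered ballot: Petrov 15, Okafor 9, Varga 10, Tanaka 8.
The winner is unchanged: still Petrov.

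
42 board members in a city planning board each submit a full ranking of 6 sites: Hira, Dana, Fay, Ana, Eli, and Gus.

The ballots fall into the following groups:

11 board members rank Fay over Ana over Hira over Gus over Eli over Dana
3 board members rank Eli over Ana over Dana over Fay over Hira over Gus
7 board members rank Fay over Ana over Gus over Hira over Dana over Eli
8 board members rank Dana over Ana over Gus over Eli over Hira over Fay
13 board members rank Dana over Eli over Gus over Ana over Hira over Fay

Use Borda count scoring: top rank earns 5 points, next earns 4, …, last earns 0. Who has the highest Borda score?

Borda scores:
  Hira: 11·3 + 3·1 + 7·2 + 8·1 + 13·1 = 71
  Dana: 11·0 + 3·3 + 7·1 + 8·5 + 13·5 = 121
  Fay: 11·5 + 3·2 + 7·5 + 8·0 + 13·0 = 96
  Ana: 11·4 + 3·4 + 7·4 + 8·4 + 13·2 = 142
  Eli: 11·1 + 3·5 + 7·0 + 8·2 + 13·4 = 94
  Gus: 11·2 + 3·0 + 7·3 + 8·3 + 13·3 = 106
Ana has the highest total.

Ana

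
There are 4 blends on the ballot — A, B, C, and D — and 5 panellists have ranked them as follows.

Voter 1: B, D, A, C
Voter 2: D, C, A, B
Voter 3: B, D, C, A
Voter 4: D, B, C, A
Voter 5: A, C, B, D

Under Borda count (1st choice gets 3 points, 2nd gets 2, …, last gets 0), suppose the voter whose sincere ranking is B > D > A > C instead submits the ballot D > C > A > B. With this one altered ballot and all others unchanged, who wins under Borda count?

Borda totals with the altered ballot: A 5, B 6, C 8, D 11.
The winner is unchanged: still D.

D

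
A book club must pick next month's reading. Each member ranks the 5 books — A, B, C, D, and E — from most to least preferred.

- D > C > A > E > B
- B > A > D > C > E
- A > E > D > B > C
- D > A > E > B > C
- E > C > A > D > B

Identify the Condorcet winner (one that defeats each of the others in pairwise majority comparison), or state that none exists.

Head-to-head results (5 voters total):
A vs B: A wins 4–1.
A vs C: A wins 3–2.
A vs D: A wins 3–2.
A vs E: A wins 4–1.
B vs C: B wins 3–2.
B vs D: D wins 4–1.
B vs E: E wins 4–1.
C vs D: D wins 4–1.
C vs E: E wins 3–2.
D vs E: D wins 3–2.
A beats each rival — B (4–1), C (3–2), D (3–2), E (4–1) — so A is the Condorcet winner.

A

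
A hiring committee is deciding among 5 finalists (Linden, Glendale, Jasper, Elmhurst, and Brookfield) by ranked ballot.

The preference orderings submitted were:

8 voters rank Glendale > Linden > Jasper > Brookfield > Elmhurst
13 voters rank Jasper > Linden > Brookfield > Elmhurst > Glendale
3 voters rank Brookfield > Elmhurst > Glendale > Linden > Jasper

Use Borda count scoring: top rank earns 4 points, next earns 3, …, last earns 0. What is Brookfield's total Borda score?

46

Borda scores:
  Linden: 8·3 + 13·3 + 3·1 = 66
  Glendale: 8·4 + 13·0 + 3·2 = 38
  Jasper: 8·2 + 13·4 + 3·0 = 68
  Elmhurst: 8·0 + 13·1 + 3·3 = 22
  Brookfield: 8·1 + 13·2 + 3·4 = 46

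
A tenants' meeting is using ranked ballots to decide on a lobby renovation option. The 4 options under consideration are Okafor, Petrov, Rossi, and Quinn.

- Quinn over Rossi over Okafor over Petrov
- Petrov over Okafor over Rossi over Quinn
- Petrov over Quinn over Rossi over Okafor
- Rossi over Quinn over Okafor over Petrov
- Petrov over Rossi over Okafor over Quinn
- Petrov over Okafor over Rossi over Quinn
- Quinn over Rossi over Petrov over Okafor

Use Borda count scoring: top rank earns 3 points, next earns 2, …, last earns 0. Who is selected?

Borda scores:
  Okafor: 1 + 2 + 0 + 1 + 1 + 2 + 0 = 7
  Petrov: 0 + 3 + 3 + 0 + 3 + 3 + 1 = 13
  Rossi: 2 + 1 + 1 + 3 + 2 + 1 + 2 = 12
  Quinn: 3 + 0 + 2 + 2 + 0 + 0 + 3 = 10
Petrov has the highest total.

Petrov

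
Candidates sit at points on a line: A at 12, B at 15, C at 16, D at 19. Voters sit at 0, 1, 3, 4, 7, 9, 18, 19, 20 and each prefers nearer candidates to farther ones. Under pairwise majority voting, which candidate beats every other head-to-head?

With single-peaked preferences on a line, the Condorcet winner is the candidate closest to the median voter.
The median voter (position 7) is closest to A at 12.
Check: A vs C — voters closer to A: 6 of 9.

A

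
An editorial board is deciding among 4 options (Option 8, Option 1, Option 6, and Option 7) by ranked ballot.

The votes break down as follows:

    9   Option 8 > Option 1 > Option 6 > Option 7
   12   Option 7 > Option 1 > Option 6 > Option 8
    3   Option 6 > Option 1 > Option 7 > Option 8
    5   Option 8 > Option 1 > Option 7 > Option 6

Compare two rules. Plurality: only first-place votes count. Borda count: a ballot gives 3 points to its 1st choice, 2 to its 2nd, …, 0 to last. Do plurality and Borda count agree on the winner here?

No

Plurality first-place counts: Option 8 14, Option 1 0, Option 6 3, Option 7 12 → Option 8.
Borda totals: Option 8 42, Option 1 58, Option 6 30, Option 7 44 → Option 1.
The two rules disagree: plurality picks Option 8, Borda picks Option 1.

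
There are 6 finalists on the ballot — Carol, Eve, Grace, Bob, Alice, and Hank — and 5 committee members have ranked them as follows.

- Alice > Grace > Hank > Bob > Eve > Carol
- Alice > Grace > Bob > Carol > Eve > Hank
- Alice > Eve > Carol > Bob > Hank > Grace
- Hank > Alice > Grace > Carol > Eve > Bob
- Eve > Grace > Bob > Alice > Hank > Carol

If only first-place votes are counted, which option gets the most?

First-place vote totals:
  Carol: 0
  Eve: 1
  Grace: 0
  Bob: 0
  Alice: 3
  Hank: 1
Alice has the most first-place votes.

Alice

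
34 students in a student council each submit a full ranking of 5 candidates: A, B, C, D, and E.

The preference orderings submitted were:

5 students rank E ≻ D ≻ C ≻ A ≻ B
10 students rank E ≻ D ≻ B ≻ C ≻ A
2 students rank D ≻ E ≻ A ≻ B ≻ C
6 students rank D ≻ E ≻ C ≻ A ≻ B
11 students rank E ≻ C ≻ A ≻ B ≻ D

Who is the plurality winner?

First-place vote totals:
  A: 0
  B: 0
  C: 0
  D: 8
  E: 26
E has the most first-place votes.

E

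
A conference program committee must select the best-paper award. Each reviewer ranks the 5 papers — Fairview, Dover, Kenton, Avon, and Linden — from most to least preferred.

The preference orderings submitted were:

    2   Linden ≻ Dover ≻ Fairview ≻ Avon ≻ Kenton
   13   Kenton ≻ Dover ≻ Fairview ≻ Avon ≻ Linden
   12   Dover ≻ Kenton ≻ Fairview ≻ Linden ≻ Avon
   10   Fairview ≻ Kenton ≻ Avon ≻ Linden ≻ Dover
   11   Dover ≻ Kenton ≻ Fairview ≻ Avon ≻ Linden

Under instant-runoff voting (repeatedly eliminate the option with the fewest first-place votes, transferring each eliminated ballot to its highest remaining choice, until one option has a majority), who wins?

Dover

Round 1: Dover 23, Kenton 13, Fairview 10, Linden 2, Avon 0. Avon has the fewest and is eliminated.
Round 2: Dover 23, Kenton 13, Fairview 10, Linden 2. Linden has the fewest and is eliminated.
Round 3: Dover 25, Kenton 13, Fairview 10. Dover has a majority.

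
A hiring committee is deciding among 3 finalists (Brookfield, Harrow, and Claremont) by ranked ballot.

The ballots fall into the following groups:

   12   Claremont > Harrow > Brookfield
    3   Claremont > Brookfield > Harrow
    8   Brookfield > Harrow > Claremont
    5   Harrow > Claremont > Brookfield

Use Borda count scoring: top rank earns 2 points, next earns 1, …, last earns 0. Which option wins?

Borda scores:
  Brookfield: 12·0 + 3·1 + 8·2 + 5·0 = 19
  Harrow: 12·1 + 3·0 + 8·1 + 5·2 = 30
  Claremont: 12·2 + 3·2 + 8·0 + 5·1 = 35
Claremont has the highest total.

Claremont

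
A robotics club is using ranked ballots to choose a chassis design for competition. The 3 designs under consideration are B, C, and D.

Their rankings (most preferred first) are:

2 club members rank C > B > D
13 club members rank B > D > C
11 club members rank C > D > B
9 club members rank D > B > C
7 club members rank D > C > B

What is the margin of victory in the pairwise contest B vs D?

12

Ballots ranking B above D: 2+13 = 15.
Ballots ranking D above B: 11+9+7 = 27.
D wins 27–15, a margin of 12.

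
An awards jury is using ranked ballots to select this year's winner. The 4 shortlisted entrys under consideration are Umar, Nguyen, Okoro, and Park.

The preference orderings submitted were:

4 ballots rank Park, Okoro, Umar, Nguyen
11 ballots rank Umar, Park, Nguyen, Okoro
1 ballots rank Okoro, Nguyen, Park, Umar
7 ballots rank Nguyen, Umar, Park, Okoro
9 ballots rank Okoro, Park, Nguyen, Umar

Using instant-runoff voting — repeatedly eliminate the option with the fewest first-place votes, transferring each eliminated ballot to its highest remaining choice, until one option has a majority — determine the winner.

Umar

Round 1: Umar 11, Okoro 10, Nguyen 7, Park 4. Park has the fewest and is eliminated.
Round 2: Okoro 14, Umar 11, Nguyen 7. Nguyen has the fewest and is eliminated.
Round 3: Umar 18, Okoro 14. Umar has a majority.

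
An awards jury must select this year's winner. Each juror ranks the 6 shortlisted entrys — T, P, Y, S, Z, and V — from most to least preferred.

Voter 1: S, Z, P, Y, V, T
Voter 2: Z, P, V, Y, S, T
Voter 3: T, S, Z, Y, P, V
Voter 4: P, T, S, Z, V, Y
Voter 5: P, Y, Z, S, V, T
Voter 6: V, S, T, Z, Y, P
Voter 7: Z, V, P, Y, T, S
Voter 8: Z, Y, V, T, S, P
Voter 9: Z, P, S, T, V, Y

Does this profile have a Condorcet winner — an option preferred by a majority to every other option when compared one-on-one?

Head-to-head results (9 voters total):
T vs P: P wins 6–3.
T vs Y: Y wins 5–4.
T vs S: S wins 5–4.
T vs Z: Z wins 6–3.
T vs V: V wins 6–3.
P vs Y: P wins 6–3.
P vs S: P wins 5–4.
P vs Z: Z wins 7–2.
P vs V: P wins 6–3.
Y vs S: S wins 5–4.
Y vs Z: Z wins 8–1.
Y vs V: V wins 5–4.
S vs Z: Z wins 5–4.
S vs V: S wins 5–4.
Z vs V: Z wins 8–1.
Z beats each rival — T (6–3), P (7–2), Y (8–1), S (5–4), V (8–1) — so Z is the Condorcet winner.

Yes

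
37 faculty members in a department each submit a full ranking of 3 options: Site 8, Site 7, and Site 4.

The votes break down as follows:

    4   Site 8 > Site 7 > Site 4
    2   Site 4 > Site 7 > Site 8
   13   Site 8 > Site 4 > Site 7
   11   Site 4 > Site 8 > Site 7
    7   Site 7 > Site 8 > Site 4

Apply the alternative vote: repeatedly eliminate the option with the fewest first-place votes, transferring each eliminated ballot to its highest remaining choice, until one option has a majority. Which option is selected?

Site 8

Round 1: Site 8 17, Site 4 13, Site 7 7. Site 7 has the fewest and is eliminated.
Round 2: Site 8 24, Site 4 13. Site 8 has a majority.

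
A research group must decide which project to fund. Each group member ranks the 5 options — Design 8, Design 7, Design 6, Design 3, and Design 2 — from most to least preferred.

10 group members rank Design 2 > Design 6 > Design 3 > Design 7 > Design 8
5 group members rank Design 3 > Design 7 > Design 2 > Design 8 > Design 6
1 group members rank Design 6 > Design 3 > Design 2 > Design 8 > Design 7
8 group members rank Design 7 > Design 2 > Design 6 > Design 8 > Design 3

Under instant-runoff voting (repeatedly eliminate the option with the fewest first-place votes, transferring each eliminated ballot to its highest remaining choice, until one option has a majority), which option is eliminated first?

Design 8

Round 1: Design 2 10, Design 7 8, Design 3 5, Design 6 1, Design 8 0. Design 8 has the fewest and is eliminated.
Round 2: Design 2 10, Design 7 8, Design 3 5, Design 6 1. Design 6 has the fewest and is eliminated.
Round 3: Design 2 10, Design 7 8, Design 3 6. Design 3 has the fewest and is eliminated.
Round 4: Design 7 13, Design 2 11. Design 7 has a majority.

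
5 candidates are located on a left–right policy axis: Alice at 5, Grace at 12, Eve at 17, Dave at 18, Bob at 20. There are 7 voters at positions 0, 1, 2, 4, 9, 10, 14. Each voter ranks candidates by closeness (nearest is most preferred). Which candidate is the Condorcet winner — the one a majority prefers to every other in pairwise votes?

Alice

With single-peaked preferences on a line, the Condorcet winner is the candidate closest to the median voter.
The median voter (position 4) is closest to Alice at 5.
Check: Alice vs Dave — voters closer to Alice: 6 of 7.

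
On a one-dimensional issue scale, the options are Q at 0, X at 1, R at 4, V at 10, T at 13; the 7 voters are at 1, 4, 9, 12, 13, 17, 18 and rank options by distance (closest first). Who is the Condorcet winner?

With single-peaked preferences on a line, the Condorcet winner is the candidate closest to the median voter.
The median voter (position 12) is closest to T at 13.
Check: T vs X — voters closer to T: 5 of 7.

T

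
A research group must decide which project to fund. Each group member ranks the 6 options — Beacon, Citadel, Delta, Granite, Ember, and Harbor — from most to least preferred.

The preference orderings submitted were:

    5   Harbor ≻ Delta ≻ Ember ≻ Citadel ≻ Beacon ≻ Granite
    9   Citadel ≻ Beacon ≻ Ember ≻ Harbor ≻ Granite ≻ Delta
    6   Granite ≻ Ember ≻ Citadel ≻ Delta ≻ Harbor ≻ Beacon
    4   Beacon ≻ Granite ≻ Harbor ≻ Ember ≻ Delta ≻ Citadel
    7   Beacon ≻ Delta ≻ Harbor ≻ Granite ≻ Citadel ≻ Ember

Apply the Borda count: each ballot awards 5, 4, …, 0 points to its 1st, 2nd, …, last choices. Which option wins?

Beacon

Borda scores:
  Beacon: 5·1 + 9·4 + 6·0 + 4·5 + 7·5 = 96
  Citadel: 5·2 + 9·5 + 6·3 + 4·0 + 7·1 = 80
  Delta: 5·4 + 9·0 + 6·2 + 4·1 + 7·4 = 64
  Granite: 5·0 + 9·1 + 6·5 + 4·4 + 7·2 = 69
  Ember: 5·3 + 9·3 + 6·4 + 4·2 + 7·0 = 74
  Harbor: 5·5 + 9·2 + 6·1 + 4·3 + 7·3 = 82
Beacon has the highest total.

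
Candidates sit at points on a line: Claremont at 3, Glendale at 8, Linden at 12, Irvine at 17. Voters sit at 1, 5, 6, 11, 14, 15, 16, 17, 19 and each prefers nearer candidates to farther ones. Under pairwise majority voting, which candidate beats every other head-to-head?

With single-peaked preferences on a line, the Condorcet winner is the candidate closest to the median voter.
The median voter (position 14) is closest to Linden at 12.
Check: Linden vs Glendale — voters closer to Linden: 6 of 9.

Linden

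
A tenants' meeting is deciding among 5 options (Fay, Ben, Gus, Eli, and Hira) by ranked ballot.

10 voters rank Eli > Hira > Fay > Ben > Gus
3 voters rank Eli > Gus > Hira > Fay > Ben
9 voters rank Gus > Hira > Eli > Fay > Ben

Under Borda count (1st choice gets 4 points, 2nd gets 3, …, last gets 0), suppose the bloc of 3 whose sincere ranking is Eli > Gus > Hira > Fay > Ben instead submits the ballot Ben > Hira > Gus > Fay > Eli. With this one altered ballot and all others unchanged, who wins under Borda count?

Borda totals with the altered ballot: Fay 32, Ben 22, Gus 42, Eli 58, Hira 66.
The switch changes the winner from Eli to Hira.

Hira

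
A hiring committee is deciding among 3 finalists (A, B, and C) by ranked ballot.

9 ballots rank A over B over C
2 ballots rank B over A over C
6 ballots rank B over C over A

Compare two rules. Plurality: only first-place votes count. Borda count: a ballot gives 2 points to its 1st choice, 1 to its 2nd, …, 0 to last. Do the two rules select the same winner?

No

Plurality first-place counts: A 9, B 8, C 0 → A.
Borda totals: A 20, B 25, C 6 → B.
The two rules disagree: plurality picks A, Borda picks B.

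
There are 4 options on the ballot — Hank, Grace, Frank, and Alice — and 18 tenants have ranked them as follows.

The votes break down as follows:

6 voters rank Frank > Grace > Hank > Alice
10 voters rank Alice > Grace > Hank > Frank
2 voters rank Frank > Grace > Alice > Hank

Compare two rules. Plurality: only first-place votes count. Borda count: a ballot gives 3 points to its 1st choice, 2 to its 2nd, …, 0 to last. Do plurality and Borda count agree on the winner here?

Plurality first-place counts: Hank 0, Grace 0, Frank 8, Alice 10 → Alice.
Borda totals: Hank 16, Grace 36, Frank 24, Alice 32 → Grace.
The two rules disagree: plurality picks Alice, Borda picks Grace.

No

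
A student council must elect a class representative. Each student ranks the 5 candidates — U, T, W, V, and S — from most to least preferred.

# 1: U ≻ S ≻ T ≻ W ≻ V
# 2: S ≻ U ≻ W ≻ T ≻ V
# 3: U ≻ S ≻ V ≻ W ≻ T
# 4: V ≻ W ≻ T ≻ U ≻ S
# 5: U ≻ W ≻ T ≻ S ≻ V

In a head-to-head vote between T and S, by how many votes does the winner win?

1

Ballots ranking T above S: 2.
Ballots ranking S above T: 3.
S wins 3–2, a margin of 1.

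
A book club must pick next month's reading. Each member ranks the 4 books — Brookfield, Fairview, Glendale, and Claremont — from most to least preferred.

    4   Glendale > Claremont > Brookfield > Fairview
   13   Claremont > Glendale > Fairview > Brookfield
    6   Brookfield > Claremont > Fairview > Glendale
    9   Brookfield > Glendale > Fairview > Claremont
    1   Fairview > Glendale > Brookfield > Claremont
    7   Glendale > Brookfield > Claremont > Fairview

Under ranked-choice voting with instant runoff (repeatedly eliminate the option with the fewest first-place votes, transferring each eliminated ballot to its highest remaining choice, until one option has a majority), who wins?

Brookfield

Round 1: Brookfield 15, Claremont 13, Glendale 11, Fairview 1. Fairview has the fewest and is eliminated.
Round 2: Brookfield 15, Claremont 13, Glendale 12. Glendale has the fewest and is eliminated.
Round 3: Brookfield 23, Claremont 17. Brookfield has a majority.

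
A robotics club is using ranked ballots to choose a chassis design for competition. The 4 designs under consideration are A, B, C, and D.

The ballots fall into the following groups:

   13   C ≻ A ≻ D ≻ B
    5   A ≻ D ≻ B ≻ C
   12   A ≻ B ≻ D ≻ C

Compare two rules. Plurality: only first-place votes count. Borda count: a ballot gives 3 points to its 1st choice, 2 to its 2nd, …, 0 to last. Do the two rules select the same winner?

Yes

Plurality first-place counts: A 17, B 0, C 13, D 0 → A.
Borda totals: A 77, B 29, C 39, D 35 → A.
The two rules agree on A.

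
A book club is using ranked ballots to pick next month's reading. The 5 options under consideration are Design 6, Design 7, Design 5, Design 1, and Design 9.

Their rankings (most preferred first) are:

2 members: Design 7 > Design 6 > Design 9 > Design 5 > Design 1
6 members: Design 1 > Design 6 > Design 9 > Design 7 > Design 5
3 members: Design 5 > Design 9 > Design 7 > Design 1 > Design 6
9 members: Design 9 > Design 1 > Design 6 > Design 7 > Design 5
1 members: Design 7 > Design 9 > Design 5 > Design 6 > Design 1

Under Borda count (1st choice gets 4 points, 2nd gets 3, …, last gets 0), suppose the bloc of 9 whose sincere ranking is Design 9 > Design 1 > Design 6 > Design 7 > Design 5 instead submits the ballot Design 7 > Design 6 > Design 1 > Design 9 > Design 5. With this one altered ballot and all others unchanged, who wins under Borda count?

Borda totals with the altered ballot: Design 6 52, Design 7 60, Design 5 16, Design 1 45, Design 9 37.
The switch changes the winner from Design 9 to Design 7.

Design 7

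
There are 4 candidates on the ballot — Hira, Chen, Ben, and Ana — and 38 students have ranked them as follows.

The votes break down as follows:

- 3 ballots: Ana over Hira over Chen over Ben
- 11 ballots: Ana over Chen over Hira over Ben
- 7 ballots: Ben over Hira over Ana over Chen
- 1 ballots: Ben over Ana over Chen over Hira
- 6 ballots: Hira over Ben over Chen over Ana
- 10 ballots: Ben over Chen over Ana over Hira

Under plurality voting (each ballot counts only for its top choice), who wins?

First-place vote totals:
  Hira: 6
  Chen: 0
  Ben: 18
  Ana: 14
Ben has the most first-place votes.

Ben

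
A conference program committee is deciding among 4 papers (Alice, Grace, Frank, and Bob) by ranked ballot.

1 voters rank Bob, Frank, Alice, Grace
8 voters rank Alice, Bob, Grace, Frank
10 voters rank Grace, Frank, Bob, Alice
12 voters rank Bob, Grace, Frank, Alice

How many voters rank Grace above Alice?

Ballots ranking Grace above Alice: 10+12 = 22.
Ballots ranking Alice above Grace: 1+8 = 9.
So 22 of 31 voters prefer Grace to Alice.

22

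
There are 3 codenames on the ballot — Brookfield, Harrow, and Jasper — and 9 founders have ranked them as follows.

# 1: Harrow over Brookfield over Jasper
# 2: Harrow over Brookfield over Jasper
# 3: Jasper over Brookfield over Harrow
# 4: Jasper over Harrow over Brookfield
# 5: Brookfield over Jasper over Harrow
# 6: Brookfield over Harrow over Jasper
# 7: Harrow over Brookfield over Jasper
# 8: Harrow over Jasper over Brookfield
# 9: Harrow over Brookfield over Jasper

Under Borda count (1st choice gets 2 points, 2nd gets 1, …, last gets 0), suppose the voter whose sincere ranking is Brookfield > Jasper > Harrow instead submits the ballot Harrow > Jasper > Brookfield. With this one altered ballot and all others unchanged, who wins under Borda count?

Harrow

Borda totals with the altered ballot: Brookfield 7, Harrow 14, Jasper 6.
The winner is unchanged: still Harrow.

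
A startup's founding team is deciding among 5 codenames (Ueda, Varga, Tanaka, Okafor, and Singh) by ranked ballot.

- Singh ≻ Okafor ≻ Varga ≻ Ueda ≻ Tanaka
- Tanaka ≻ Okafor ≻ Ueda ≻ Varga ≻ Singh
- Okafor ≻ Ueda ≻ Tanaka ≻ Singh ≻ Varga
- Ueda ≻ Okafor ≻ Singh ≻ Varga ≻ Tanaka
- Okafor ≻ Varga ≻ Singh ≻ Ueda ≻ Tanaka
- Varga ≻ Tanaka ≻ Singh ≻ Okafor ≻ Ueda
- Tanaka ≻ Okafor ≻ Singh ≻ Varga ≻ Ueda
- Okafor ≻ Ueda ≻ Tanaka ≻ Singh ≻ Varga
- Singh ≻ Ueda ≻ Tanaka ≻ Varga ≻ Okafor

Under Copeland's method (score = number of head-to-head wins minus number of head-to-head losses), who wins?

Okafor

Pairwise results:
  Ueda vs Varga: Ueda wins 5–4.
  Ueda vs Tanaka: Ueda wins 6–3.
  Ueda vs Okafor: Okafor wins 7–2.
  Ueda vs Singh: Singh wins 5–4.
  Varga vs Tanaka: Tanaka wins 5–4.
  Varga vs Okafor: Okafor wins 7–2.
  Varga vs Singh: Singh wins 6–3.
  Tanaka vs Okafor: Okafor wins 5–4.
  Tanaka vs Singh: Tanaka wins 5–4.
  Okafor vs Singh: Okafor wins 6–3.
Copeland scores (wins − losses):
  Ueda: 2 − 2 = 0
  Varga: 0 − 4 = -4
  Tanaka: 2 − 2 = 0
  Okafor: 4 − 0 = 4
  Singh: 2 − 2 = 0
Okafor has the best Copeland score.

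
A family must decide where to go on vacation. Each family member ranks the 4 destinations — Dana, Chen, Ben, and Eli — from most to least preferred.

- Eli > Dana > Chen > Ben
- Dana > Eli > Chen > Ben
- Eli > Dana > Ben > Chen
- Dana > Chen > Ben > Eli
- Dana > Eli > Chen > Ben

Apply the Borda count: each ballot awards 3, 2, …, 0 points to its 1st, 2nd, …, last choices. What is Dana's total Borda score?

Borda scores:
  Dana: 2 + 3 + 2 + 3 + 3 = 13
  Chen: 1 + 1 + 0 + 2 + 1 = 5
  Ben: 0 + 0 + 1 + 1 + 0 = 2
  Eli: 3 + 2 + 3 + 0 + 2 = 10

13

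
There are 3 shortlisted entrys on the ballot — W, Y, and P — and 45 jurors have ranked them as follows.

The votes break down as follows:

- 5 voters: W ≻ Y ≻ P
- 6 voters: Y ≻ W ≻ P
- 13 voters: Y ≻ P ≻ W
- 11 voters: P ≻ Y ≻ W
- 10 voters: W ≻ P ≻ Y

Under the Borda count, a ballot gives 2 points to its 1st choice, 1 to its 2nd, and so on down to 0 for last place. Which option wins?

Borda scores:
  W: 5·2 + 6·1 + 13·0 + 11·0 + 10·2 = 36
  Y: 5·1 + 6·2 + 13·2 + 11·1 + 10·0 = 54
  P: 5·0 + 6·0 + 13·1 + 11·2 + 10·1 = 45
Y has the highest total.

Y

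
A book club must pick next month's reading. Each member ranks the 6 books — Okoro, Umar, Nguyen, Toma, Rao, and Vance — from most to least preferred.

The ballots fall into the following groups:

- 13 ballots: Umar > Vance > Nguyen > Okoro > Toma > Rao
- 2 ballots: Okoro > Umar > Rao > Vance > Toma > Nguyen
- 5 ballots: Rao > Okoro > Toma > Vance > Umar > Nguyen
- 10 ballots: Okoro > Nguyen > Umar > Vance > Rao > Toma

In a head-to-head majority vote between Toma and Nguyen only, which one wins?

Nguyen

Ballots ranking Toma above Nguyen: 2+5 = 7.
Ballots ranking Nguyen above Toma: 13+10 = 23.
Nguyen wins the head-to-head, 23–7.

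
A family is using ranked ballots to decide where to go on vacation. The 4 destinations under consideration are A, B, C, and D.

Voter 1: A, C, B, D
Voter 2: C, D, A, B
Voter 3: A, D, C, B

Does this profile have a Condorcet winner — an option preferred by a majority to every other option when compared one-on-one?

Yes

Head-to-head results (3 voters total):
A vs B: A wins 3–0.
A vs C: A wins 2–1.
A vs D: A wins 2–1.
B vs C: C wins 3–0.
B vs D: D wins 2–1.
C vs D: C wins 2–1.
A beats each rival — B (3–0), C (2–1), D (2–1) — so A is the Condorcet winner.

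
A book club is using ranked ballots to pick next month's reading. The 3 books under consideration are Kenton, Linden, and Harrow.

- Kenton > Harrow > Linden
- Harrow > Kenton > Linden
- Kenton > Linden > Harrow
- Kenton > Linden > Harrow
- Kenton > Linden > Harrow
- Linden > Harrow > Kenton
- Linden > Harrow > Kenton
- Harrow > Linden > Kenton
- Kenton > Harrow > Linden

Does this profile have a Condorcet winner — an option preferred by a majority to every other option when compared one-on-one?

Head-to-head results (9 voters total):
Kenton vs Linden: Kenton wins 6–3.
Kenton vs Harrow: Kenton wins 5–4.
Linden vs Harrow: Linden wins 5–4.
Kenton beats each rival — Linden (6–3), Harrow (5–4) — so Kenton is the Condorcet winner.

Yes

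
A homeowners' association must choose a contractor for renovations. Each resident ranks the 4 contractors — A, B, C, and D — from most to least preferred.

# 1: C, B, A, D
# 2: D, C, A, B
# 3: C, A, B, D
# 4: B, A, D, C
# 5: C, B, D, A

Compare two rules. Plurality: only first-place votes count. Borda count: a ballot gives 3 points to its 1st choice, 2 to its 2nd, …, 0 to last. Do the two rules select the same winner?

Yes

Plurality first-place counts: A 0, B 1, C 3, D 1 → C.
Borda totals: A 6, B 8, C 11, D 5 → C.
The two rules agree on C.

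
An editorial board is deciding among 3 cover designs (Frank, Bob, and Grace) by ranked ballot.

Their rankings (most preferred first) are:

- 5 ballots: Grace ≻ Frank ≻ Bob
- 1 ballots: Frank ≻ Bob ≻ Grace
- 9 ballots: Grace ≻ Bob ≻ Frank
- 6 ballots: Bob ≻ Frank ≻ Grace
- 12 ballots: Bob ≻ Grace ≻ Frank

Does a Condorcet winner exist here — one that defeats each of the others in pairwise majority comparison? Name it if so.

Bob

Head-to-head results (33 voters total):
Frank vs Bob: Bob wins 27–6.
Frank vs Grace: Grace wins 26–7.
Bob vs Grace: Bob wins 19–14.
Bob beats each rival — Frank (27–6), Grace (19–14) — so Bob is the Condorcet winner.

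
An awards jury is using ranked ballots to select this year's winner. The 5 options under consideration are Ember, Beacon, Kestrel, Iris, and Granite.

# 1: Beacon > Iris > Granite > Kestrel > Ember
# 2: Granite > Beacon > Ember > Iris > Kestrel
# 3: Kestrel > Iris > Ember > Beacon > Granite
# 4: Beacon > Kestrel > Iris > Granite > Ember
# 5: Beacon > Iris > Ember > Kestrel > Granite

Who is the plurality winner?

Beacon

First-place vote totals:
  Ember: 0
  Beacon: 3
  Kestrel: 1
  Iris: 0
  Granite: 1
Beacon has the most first-place votes.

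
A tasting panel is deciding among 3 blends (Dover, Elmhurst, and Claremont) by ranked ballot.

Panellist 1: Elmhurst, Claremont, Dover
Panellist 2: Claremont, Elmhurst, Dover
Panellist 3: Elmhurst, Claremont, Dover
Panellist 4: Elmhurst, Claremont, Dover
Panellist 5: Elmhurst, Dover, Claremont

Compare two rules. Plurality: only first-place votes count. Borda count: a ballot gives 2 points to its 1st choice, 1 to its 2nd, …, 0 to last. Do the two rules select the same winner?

Yes

Plurality first-place counts: Dover 0, Elmhurst 4, Claremont 1 → Elmhurst.
Borda totals: Dover 1, Elmhurst 9, Claremont 5 → Elmhurst.
The two rules agree on Elmhurst.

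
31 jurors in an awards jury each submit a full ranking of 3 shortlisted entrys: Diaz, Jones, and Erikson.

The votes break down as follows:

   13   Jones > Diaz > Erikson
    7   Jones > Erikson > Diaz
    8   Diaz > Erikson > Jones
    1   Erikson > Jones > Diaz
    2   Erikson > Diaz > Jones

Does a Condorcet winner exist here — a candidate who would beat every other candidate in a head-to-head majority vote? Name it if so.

Head-to-head results (31 voters total):
Diaz vs Jones: Jones wins 21–10.
Diaz vs Erikson: Diaz wins 21–10.
Jones vs Erikson: Jones wins 20–11.
Jones beats each rival — Diaz (21–10), Erikson (20–11) — so Jones is the Condorcet winner.

Jones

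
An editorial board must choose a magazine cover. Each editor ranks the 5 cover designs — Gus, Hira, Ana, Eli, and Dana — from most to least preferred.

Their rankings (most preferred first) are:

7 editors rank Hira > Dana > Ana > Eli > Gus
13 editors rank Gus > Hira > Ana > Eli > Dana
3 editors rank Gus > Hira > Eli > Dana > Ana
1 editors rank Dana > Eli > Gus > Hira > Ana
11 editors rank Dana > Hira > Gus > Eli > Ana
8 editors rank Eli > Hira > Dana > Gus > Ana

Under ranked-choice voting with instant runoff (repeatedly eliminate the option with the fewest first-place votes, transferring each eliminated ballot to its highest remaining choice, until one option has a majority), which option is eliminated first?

Ana

Round 1: Gus 16, Dana 12, Eli 8, Hira 7, Ana 0. Ana has the fewest and is eliminated.
Round 2: Gus 16, Dana 12, Eli 8, Hira 7. Hira has the fewest and is eliminated.
Round 3: Dana 19, Gus 16, Eli 8. Eli has the fewest and is eliminated.
Round 4: Dana 27, Gus 16. Dana has a majority.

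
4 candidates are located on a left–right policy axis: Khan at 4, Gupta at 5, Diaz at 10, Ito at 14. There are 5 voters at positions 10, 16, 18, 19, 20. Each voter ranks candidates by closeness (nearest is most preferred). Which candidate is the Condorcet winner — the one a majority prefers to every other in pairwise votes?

With single-peaked preferences on a line, the Condorcet winner is the candidate closest to the median voter.
The median voter (position 18) is closest to Ito at 14.
Check: Ito vs Diaz — voters closer to Ito: 4 of 5.

Ito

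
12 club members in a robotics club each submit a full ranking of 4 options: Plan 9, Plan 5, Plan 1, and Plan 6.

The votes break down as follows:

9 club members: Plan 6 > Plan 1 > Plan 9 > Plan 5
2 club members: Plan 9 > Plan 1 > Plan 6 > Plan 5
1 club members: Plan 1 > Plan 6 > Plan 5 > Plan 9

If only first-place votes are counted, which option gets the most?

Plan 6

First-place vote totals:
  Plan 9: 2
  Plan 5: 0
  Plan 1: 1
  Plan 6: 9
Plan 6 has the most first-place votes.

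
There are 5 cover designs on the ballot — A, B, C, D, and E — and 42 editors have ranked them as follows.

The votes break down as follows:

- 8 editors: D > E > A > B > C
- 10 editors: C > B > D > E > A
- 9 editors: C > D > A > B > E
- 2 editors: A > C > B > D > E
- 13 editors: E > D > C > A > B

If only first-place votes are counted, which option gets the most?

First-place vote totals:
  A: 2
  B: 0
  C: 19
  D: 8
  E: 13
C has the most first-place votes.

C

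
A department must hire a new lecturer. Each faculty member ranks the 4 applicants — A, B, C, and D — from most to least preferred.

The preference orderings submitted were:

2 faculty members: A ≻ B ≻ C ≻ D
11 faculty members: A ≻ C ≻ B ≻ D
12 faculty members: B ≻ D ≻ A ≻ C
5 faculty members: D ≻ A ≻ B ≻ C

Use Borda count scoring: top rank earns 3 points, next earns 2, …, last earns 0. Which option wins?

Borda scores:
  A: 2·3 + 11·3 + 12·1 + 5·2 = 61
  B: 2·2 + 11·1 + 12·3 + 5·1 = 56
  C: 2·1 + 11·2 + 12·0 + 5·0 = 24
  D: 2·0 + 11·0 + 12·2 + 5·3 = 39
A has the highest total.

A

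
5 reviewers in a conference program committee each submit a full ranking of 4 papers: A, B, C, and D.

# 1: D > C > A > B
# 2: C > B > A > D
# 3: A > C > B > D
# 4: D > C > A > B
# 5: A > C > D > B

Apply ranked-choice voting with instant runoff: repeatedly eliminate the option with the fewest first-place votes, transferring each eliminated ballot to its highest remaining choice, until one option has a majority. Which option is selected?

Round 1: A 2, D 2, C 1, B 0. B has the fewest and is eliminated.
Round 2: A 2, D 2, C 1. C has the fewest and is eliminated.
Round 3: A 3, D 2. A has a majority.

A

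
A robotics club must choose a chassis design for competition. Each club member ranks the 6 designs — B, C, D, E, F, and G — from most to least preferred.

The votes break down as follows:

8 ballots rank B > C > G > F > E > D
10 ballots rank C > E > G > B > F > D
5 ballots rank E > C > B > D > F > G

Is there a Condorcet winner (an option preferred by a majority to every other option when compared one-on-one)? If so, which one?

Head-to-head results (23 voters total):
B vs C: C wins 15–8.
B vs D: B wins 23–0.
B vs E: E wins 15–8.
B vs F: B wins 23–0.
B vs G: B wins 13–10.
C vs D: C wins 23–0.
C vs E: C wins 18–5.
C vs F: C wins 23–0.
C vs G: C wins 23–0.
D vs E: E wins 23–0.
D vs F: F wins 18–5.
D vs G: G wins 18–5.
E vs F: E wins 15–8.
E vs G: E wins 15–8.
F vs G: G wins 18–5.
C beats each rival — B (15–8), D (23–0), E (18–5), F (23–0), G (23–0) — so C is the Condorcet winner.

C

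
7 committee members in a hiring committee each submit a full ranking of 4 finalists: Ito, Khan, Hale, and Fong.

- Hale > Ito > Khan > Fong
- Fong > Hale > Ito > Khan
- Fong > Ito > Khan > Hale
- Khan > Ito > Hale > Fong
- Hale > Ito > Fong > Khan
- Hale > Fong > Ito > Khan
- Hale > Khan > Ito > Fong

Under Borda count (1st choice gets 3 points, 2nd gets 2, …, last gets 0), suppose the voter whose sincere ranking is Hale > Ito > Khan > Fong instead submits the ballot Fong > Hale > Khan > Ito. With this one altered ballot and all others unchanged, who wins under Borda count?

Borda totals with the altered ballot: Ito 9, Khan 7, Hale 14, Fong 12.
The winner is unchanged: still Hale.

Hale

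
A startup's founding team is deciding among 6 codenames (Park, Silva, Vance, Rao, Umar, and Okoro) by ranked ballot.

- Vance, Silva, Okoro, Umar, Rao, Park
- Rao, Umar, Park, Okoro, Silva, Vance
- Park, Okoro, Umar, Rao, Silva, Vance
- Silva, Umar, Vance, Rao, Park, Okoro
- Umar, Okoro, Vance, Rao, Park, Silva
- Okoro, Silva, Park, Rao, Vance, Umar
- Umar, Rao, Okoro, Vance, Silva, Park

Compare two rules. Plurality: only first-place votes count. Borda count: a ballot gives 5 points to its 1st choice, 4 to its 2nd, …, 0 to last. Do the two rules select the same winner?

Yes

Plurality first-place counts: Park 1, Silva 1, Vance 1, Rao 1, Umar 2, Okoro 1 → Umar.
Borda totals: Park 13, Silva 16, Vance 14, Rao 18, Umar 23, Okoro 21 → Umar.
The two rules agree on Umar.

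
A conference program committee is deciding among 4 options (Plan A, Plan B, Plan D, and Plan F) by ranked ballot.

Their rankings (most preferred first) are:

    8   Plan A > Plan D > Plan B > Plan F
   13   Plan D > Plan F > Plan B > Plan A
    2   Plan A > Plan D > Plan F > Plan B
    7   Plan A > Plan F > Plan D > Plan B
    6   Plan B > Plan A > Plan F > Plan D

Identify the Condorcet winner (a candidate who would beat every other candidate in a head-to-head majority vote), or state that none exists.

Head-to-head results (36 voters total):
Plan A vs Plan B: Plan B wins 19–17.
Plan A vs Plan D: Plan A wins 23–13.
Plan A vs Plan F: Plan A wins 23–13.
Plan B vs Plan D: Plan D wins 30–6.
Plan B vs Plan F: Plan F wins 22–14.
Plan D vs Plan F: Plan D wins 23–13.
No candidate beats all others: Plan A beats Plan D beats Plan B beats Plan A, a majority cycle.

There is no Condorcet winner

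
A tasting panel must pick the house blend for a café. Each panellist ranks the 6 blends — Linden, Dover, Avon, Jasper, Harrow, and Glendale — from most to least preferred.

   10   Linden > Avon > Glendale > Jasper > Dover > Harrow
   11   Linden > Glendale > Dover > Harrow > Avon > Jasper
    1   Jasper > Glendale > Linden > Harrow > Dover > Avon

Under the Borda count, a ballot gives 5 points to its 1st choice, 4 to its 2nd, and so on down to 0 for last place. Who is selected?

Linden

Borda scores:
  Linden: 10·5 + 11·5 + 3 = 108
  Dover: 10·1 + 11·3 + 1 = 44
  Avon: 10·4 + 11·1 + 0 = 51
  Jasper: 10·2 + 11·0 + 5 = 25
  Harrow: 10·0 + 11·2 + 2 = 24
  Glendale: 10·3 + 11·4 + 4 = 78
Linden has the highest total.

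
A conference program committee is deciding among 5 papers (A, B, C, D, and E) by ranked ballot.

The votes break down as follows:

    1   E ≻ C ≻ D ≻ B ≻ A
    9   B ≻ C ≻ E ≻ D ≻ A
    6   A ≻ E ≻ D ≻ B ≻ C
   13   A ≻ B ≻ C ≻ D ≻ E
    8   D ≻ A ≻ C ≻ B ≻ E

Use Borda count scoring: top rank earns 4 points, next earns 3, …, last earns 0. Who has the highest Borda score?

A

Borda scores:
  A: 0 + 9·0 + 6·4 + 13·4 + 8·3 = 100
  B: 1 + 9·4 + 6·1 + 13·3 + 8·1 = 90
  C: 3 + 9·3 + 6·0 + 13·2 + 8·2 = 72
  D: 2 + 9·1 + 6·2 + 13·1 + 8·4 = 68
  E: 4 + 9·2 + 6·3 + 13·0 + 8·0 = 40
A has the highest total.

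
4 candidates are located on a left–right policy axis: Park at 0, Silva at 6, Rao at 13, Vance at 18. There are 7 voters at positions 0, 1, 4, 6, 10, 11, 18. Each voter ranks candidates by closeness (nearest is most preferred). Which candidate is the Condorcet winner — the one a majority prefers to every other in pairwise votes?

With single-peaked preferences on a line, the Condorcet winner is the candidate closest to the median voter.
The median voter (position 6) is closest to Silva at 6.
Check: Silva vs Rao — voters closer to Silva: 4 of 7.

Silva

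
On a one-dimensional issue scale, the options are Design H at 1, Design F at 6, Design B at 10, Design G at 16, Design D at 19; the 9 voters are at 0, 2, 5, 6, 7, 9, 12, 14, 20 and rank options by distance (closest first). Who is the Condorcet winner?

With single-peaked preferences on a line, the Condorcet winner is the candidate closest to the median voter.
The median voter (position 7) is closest to Design F at 6.
Check: Design F vs Design B — voters closer to Design F: 5 of 9.

Design F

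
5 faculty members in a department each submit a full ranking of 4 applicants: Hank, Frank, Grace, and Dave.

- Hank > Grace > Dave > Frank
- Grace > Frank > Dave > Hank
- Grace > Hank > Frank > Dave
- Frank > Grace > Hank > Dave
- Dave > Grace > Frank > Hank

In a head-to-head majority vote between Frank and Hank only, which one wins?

Ballots ranking Frank above Hank: 3.
Ballots ranking Hank above Frank: 2.
Frank wins the head-to-head, 3–2.

Frank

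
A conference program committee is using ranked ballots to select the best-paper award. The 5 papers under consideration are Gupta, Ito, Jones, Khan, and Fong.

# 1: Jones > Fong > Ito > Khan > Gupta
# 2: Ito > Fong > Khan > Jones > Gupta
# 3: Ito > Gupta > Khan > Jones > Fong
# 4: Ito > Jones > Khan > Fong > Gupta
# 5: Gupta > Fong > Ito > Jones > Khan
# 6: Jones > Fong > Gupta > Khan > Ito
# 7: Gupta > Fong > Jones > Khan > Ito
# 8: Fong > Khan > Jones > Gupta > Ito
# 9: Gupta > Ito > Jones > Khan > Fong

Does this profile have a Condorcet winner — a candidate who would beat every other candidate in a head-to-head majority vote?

Head-to-head results (9 voters total):
Gupta vs Ito: Gupta wins 5–4.
Gupta vs Jones: Jones wins 5–4.
Gupta vs Khan: Gupta wins 5–4.
Gupta vs Fong: Fong wins 5–4.
Ito vs Jones: Ito wins 5–4.
Ito vs Khan: Ito wins 6–3.
Ito vs Fong: Fong wins 5–4.
Jones vs Khan: Jones wins 6–3.
Jones vs Fong: Jones wins 5–4.
Khan vs Fong: Fong wins 6–3.
No candidate beats all others: Gupta beats Ito beats Jones beats Gupta, a majority cycle.

No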